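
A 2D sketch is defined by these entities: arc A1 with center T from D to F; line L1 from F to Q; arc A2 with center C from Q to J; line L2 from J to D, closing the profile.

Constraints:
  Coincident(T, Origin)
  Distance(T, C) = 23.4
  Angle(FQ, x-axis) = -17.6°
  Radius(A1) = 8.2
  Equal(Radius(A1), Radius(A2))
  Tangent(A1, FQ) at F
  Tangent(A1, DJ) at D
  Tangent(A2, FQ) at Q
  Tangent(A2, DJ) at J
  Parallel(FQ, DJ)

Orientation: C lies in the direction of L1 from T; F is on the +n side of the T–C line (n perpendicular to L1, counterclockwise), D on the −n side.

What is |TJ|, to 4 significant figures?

24.80

The slot axis is L1's direction at -17.6°, so u = (cos -17.6°, sin -17.6°) = (0.9532, -0.3024) and n = (−sin -17.6°, cos -17.6°) = (0.3024, 0.9532). T is at the origin and C lies 23.4 along u from T, so C = 23.4·u = (22.30, -7.075). Tangency of A1 to both parallel lines with radius 8.2 puts F and D at T ± 8.2·n: F = (2.479, 7.816), D = (-2.479, -7.816). Equal radii place Q and J the same way about C: Q = C + 8.2·n = (24.78, 0.7407), J = C − 8.2·n = (19.83, -14.89). Then |TJ| = |J − T| = 24.80.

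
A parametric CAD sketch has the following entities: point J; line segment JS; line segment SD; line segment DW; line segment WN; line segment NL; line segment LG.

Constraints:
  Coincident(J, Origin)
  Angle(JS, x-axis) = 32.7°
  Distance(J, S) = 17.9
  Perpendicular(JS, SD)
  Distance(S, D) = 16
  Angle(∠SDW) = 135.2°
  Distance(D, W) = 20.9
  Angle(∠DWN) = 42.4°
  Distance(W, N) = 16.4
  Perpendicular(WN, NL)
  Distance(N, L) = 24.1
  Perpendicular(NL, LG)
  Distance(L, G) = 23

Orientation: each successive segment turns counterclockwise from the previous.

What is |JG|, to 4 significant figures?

46.96

J is at the origin; JS runs at 32.7° with length 17.9, so S = (15.06, 9.670). JS ⟂ SD, so SD runs at 122.7°; with |SD| = 16.0, D = (6.419, 23.13). ∠SDW = 135.2° gives DW at 167.5° from the x-axis; with |DW| = 20.9, W = (-13.99, 27.66). ∠DWN = 42.4° gives WN at -54.90° from the x-axis; with |WN| = 16.4, N = (-4.555, 14.24). The perpendicularity gives NL at right angles to WN, so NL runs at 35.10°; with |NL| = 24.1, L = (15.16, 28.10). NL is perpendicular to LG, so LG runs at 125.1°; with |LG| = 23.0, G = (1.937, 46.92). Then |JG| = |G − J| = 46.96.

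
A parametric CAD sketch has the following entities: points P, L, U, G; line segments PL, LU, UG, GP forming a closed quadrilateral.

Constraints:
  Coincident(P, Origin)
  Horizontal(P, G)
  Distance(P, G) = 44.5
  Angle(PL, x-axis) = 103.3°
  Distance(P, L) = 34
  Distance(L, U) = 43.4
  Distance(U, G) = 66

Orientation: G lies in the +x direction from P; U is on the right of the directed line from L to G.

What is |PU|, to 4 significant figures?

22.55

P is at the origin; PG is horizontal with |PG| = 44.5 and G in +x, so G = (44.5, 0). PL runs at 103.3° with |PL| = 34.0, so L = (-7.822, 33.09). U is determined by |LU| = 43.4 and |UG| = 66.0 together: it lies at the intersection of circle(L, 43.4) and circle(G, 66.0). With |LG| = 61.91, the foot of the radical line on LG is 10.98 from L and the perpendicular offset is √(43.4² − 10.98²) = 41.99. Taking the right-of-LG solution: U = (-20.98, -8.269).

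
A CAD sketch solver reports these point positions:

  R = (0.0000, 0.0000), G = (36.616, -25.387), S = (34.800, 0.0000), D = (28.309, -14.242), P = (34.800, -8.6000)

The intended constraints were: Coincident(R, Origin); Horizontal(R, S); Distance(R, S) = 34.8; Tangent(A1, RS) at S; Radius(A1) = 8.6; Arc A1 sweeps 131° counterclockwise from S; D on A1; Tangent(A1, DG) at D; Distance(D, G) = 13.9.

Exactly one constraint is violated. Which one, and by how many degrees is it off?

Tangent(A1, DG) at D — off by 4.30°.

R = (0.00, 0.00) ✓; R.y = 0.00, S.y = 0.00 ✓; |RS| = 34.80 ✓; ∠(PS, SR) = 90.00° ✓; |PS| = 8.600 ✓; bearing(P→D) − bearing(P→S) = 131.0° ✓; |PD| = 8.600 ✓; ∠(PD, DG) = 94.30° ✗; |DG| = 13.90 ✓.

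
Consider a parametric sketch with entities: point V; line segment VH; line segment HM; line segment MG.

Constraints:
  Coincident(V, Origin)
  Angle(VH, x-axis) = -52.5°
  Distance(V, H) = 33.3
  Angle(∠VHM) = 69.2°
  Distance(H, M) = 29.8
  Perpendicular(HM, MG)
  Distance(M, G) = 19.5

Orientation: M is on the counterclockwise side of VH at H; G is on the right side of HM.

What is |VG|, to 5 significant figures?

53.726

V is at the origin; VH runs at -52.5° with length 33.3, so H = 33.3·(cos -52.5°, sin -52.5°) = (20.272, -26.419). ∠VHM = 69.2°, so HM runs at -52.5° + (180° − 69.2°) = 58.300° from the x-axis; with |HM| = 29.8, M = H + 29.8·(cos 58.300°, sin 58.300°) = (35.931, -1.0645). HM ⟂ MG; with |MG| = 19.5 on the right of HM, G = M + 19.5·(0.85081, -0.52547) = (52.522, -11.311). Then |VG| = |G − V| = 53.726.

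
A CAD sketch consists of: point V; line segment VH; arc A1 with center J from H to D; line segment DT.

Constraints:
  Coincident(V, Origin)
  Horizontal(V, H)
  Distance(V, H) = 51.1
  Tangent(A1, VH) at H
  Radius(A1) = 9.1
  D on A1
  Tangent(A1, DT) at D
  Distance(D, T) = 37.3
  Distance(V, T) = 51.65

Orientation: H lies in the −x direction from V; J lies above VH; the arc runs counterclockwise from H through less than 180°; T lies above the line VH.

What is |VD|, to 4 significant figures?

42.92

Checks: |VH| = 51.10 ✓; ∠(JH, HV) = 90.00° ✓; |JD| = 9.100 ✓; ∠(JD, DT) = 90.00° ✓; |DT| = 37.30 ✓; |VT| = 51.65 ✓.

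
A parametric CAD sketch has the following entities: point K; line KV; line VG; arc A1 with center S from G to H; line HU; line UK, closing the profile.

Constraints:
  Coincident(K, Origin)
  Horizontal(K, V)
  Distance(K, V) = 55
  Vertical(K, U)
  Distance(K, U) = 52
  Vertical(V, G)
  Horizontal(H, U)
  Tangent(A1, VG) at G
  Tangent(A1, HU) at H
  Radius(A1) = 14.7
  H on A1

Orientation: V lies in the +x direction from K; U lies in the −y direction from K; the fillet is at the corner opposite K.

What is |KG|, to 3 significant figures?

66.5

K is at the origin; K and V share the same y with |KV| = 55.0 and V on the +x side, so V = (55.0, 0.00). KU is vertical with |KU| = 52.0 and U on the −y side, so U = (0.00, -52.0). The virtual corner opposite K is at (55.0, -52.0). Since A1 is tangent to VG there, SG ⟂ VG and the tangent condition forces SH to be normal to HU, with radius 14.7, so the center S sits 14.7 in from both sides at S = (40.3, -37.3). That places the tangent points at G = (55.0, -37.3) on VG and H = (40.3, -52.0) on HU. Then |KG| = |G − K| = 66.5.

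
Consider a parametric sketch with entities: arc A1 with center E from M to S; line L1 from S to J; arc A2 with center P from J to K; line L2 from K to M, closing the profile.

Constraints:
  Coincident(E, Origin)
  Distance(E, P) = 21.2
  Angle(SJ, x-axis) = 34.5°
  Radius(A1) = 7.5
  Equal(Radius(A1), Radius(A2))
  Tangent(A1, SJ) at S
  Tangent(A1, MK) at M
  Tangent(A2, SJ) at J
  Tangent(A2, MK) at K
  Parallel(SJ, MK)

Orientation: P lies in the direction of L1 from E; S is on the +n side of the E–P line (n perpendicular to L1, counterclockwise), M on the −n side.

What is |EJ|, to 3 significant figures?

22.5

Tangency of A1 to both parallel lines with radius 7.5 puts S and M at E ± 7.5·n: S = (-4.25, 6.18), M = (4.25, -6.18). Equal radii place J and K the same way about P: J = P + 7.5·n = (13.2, 18.2), K = P − 7.5·n = (21.7, 5.83). Then |EJ| = |J − E| = 22.5.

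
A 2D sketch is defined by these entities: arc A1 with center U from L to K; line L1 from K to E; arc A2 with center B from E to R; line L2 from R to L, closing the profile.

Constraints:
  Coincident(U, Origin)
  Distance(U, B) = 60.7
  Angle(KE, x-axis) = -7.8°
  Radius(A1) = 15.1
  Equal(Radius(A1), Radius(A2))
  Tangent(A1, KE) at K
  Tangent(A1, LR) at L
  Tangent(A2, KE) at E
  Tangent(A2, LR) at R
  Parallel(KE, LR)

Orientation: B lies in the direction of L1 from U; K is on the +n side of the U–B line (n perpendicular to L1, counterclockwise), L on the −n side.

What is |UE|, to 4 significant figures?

62.55

Tangency of A1 to both parallel lines with radius 15.1 puts K and L at U ± 15.1·n: K = (2.049, 14.96), L = (-2.049, -14.96). Equal radii place E and R the same way about B: E = B + 15.1·n = (62.19, 6.722), R = B − 15.1·n = (58.09, -23.20). Then |UE| = |E − U| = 62.55.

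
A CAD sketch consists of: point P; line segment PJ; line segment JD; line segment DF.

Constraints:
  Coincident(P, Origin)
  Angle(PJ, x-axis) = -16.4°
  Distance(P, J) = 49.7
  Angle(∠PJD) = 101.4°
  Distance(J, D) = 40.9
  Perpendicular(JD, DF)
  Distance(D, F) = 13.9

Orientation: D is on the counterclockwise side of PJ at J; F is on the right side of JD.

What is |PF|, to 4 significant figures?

80.59

∠PJD = 101.4°, so JD runs at -16.4° + (180° − 101.4°) = 62.20° from the x-axis; with |JD| = 40.9, D = J + 40.9·(cos 62.20°, sin 62.20°) = (66.75, 22.15). JD is perpendicular to DF; with |DF| = 13.9 on the right of JD, F = D + 13.9·(0.8846, -0.4664) = (79.05, 15.66). Then |PF| = |F − P| = 80.59.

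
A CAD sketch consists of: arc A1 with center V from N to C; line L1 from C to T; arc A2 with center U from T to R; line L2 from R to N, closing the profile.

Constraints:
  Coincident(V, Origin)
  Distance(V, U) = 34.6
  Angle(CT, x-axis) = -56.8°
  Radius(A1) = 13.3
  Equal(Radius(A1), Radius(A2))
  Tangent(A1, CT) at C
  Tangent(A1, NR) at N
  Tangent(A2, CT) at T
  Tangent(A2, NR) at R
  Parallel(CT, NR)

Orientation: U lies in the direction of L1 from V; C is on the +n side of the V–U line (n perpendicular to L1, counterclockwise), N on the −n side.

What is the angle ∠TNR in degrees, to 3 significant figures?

37.6°

Tangency of A1 to both parallel lines with radius 13.3 puts C and N at V ± 13.3·n: C = (11.1, 7.28), N = (-11.1, -7.28). Equal radii place T and R the same way about U: T = U + 13.3·n = (30.1, -21.7), R = U − 13.3·n = (7.82, -36.2). Then cos ∠TNR = NT·NR / (|NT||NR|), giving 37.6°.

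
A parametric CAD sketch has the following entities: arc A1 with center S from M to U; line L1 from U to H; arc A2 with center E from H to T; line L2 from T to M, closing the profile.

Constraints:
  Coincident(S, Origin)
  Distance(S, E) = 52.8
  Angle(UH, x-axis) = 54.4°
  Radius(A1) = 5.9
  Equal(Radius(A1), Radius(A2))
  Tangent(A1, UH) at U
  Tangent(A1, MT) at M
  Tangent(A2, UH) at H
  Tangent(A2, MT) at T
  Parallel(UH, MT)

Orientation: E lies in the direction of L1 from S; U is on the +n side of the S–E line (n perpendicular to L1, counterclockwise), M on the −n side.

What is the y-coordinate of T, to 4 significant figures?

39.50

The slot axis is L1's direction at 54.4°, so u = (cos 54.4°, sin 54.4°) = (0.5821, 0.8131) and n = (−sin 54.4°, cos 54.4°) = (-0.8131, 0.5821). S is at the origin and E lies 52.8 along u from S, so E = 52.8·u = (30.74, 42.93). Tangency of A1 to both parallel lines with radius 5.9 puts U and M at S ± 5.9·n: U = (-4.797, 3.435), M = (4.797, -3.435). Equal radii place H and T the same way about E: H = E + 5.9·n = (25.94, 46.37), T = E − 5.9·n = (35.53, 39.50). So T.y = 39.50.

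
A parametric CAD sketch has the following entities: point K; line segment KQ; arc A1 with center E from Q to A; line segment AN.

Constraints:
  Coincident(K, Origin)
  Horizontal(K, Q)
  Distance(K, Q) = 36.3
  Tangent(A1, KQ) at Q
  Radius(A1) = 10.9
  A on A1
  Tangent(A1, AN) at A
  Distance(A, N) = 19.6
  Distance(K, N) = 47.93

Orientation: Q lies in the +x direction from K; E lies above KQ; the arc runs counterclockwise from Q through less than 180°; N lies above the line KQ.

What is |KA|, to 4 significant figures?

48.43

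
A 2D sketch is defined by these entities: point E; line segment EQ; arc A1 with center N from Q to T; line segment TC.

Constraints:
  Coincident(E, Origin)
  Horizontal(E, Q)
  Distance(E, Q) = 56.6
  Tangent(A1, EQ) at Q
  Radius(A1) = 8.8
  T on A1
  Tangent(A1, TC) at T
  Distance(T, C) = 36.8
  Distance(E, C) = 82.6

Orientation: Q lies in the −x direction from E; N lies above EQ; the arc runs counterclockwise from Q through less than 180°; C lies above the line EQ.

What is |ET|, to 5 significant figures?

51.148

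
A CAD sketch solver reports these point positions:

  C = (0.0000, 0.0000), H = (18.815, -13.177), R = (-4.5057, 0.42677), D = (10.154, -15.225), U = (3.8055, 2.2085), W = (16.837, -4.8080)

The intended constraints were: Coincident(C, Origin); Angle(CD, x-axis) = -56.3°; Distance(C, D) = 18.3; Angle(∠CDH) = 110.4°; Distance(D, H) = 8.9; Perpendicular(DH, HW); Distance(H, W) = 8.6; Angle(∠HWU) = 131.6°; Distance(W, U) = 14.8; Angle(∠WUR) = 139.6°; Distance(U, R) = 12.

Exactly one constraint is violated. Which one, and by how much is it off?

Distance(U, R) = 12 — off by 3.50.

C = (0.00, 0.00) ✓; CD at -56.30° ✓; |CD| = 18.30 ✓; ∠CDH = 110.4° ✓; |DH| = 8.900 ✓; ∠(DH, HW) = 89.99° ✓; |HW| = 8.600 ✓; ∠HWU = 131.6° ✓; |WU| = 14.80 ✓; ∠WUR = 139.6° ✓; |UR| = 8.500 ✗.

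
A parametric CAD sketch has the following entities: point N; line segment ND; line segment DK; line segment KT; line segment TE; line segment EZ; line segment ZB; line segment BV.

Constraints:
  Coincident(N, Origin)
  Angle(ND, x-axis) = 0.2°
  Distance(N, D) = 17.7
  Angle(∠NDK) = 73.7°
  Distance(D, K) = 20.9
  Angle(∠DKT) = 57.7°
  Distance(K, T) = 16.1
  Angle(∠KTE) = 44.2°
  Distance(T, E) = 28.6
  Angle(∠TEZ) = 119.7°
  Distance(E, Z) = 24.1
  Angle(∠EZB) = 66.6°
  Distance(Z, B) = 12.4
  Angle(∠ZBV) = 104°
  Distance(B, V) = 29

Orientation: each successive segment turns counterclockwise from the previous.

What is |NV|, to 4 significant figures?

20.17

N is at the origin; ND runs at 0.2° with length 17.7, so D = (17.70, 0.06178). ∠NDK = 73.7° gives DK at 106.5° from the x-axis; with |DK| = 20.9, K = (11.76, 20.10). ∠DKT = 57.7° gives KT at -131.2° from the x-axis; with |KT| = 16.1, T = (1.159, 7.987). ∠KTE = 44.2° gives TE at 4.600° from the x-axis; with |TE| = 28.6, E = (29.67, 10.28). ∠TEZ = 119.7° gives EZ at 64.90° from the x-axis; with |EZ| = 24.1, Z = (39.89, 32.11). ∠EZB = 66.6° gives ZB at 178.3° from the x-axis; with |ZB| = 12.4, B = (27.50, 32.47). ∠ZBV = 104.0° gives BV at -105.7° from the x-axis; with |BV| = 29.0, V = (19.65, 4.555). Then |NV| = |V − N| = 20.17.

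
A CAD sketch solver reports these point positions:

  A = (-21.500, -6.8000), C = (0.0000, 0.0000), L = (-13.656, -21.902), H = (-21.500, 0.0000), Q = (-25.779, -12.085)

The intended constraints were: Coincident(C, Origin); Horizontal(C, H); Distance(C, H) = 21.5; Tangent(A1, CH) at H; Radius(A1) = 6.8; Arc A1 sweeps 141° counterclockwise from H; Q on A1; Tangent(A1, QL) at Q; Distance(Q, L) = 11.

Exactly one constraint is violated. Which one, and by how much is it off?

Distance(Q, L) = 11 — off by 4.60.

C = (0.00, 0.00) ✓; C.y = 0.00, H.y = 0.00 ✓; |CH| = 21.50 ✓; ∠(AH, HC) = 90.00° ✓; |AH| = 6.800 ✓; bearing(A→Q) − bearing(A→H) = 141.0° ✓; |AQ| = 6.800 ✓; ∠(AQ, QL) = 90.00° ✓; |QL| = 15.60 ✗.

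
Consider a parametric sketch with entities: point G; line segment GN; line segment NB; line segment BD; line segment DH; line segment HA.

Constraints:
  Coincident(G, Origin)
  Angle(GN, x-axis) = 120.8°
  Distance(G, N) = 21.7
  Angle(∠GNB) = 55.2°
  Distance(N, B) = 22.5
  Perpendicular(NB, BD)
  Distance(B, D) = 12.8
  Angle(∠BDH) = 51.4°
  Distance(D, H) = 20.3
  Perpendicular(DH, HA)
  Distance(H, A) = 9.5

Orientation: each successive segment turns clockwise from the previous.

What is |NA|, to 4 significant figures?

14.52

G is at the origin; GN runs at 120.8° with length 21.7, so N = (-11.11, 18.64). ∠GNB = 55.2° gives NB at -4.000° from the x-axis; with |NB| = 22.5, B = (11.33, 17.07). The perpendicularity gives BD at right angles to NB, so BD runs at -94.00°; with |BD| = 12.8, D = (10.44, 4.301). ∠BDH = 51.4° gives DH at 137.4° from the x-axis; with |DH| = 20.3, H = (-4.502, 18.04). DH ⟂ HA, so HA runs at 47.40°; with |HA| = 9.5, A = (1.929, 25.03). Then |NA| = |A − N| = 14.52.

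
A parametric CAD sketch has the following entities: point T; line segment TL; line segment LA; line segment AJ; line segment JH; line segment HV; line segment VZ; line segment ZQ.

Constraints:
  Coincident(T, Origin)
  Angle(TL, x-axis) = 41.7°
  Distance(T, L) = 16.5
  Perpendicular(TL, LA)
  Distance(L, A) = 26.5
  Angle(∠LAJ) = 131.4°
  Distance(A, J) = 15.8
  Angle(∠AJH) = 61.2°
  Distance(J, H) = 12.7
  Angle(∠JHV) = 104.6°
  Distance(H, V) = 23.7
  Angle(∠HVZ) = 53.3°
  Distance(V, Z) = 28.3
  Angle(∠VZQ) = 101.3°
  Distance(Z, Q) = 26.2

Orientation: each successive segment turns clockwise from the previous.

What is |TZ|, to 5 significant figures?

45.472

T is at the origin; TL runs at 41.7° with length 16.5, so L = (12.320, 10.976). TL is perpendicular to LA, so LA runs at -48.300°; with |LA| = 26.5, A = (29.948, -8.8096). ∠LAJ = 131.4° gives AJ at -96.900° from the x-axis; with |AJ| = 15.8, J = (28.050, -24.495). ∠AJH = 61.2° gives JH at 144.30° from the x-axis; with |JH| = 12.7, H = (17.737, -17.084). ∠JHV = 104.6° gives HV at 68.900° from the x-axis; with |HV| = 23.7, V = (26.268, 5.0268). ∠HVZ = 53.3° gives VZ at -57.800° from the x-axis; with |VZ| = 28.3, Z = (41.349, -18.920). Then |TZ| = |Z − T| = 45.472.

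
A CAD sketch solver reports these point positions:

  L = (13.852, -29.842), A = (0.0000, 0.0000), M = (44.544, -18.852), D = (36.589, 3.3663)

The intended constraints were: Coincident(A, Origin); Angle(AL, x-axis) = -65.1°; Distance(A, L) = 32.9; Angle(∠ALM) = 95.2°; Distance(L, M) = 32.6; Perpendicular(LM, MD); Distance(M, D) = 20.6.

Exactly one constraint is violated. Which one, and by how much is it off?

Distance(M, D) = 20.6 — off by 3.00.

A = (0.00, 0.00) ✓; AL at -65.10° ✓; |AL| = 32.90 ✓; ∠ALM = 95.20° ✓; |LM| = 32.60 ✓; ∠(LM, MD) = 90.00° ✓; |MD| = 23.60 ✗.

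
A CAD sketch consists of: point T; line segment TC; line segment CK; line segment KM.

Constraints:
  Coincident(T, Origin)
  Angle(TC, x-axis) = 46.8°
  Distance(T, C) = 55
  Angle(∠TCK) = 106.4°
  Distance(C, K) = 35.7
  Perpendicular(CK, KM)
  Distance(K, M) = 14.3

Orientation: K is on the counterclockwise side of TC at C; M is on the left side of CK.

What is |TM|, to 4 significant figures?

64.06

T is at the origin; TC runs at 46.8° with length 55.0, so C = 55.0·(cos 46.8°, sin 46.8°) = (37.65, 40.09). ∠TCK = 106.4°, so CK runs at 46.8° + (180° − 106.4°) = 120.4° from the x-axis; with |CK| = 35.7, K = C + 35.7·(cos 120.4°, sin 120.4°) = (19.58, 70.89). CK ⟂ KM; with |KM| = 14.3 on the left of CK, M = K + 14.3·(-0.8625, -0.5060) = (7.251, 63.65). Then |TM| = |M − T| = 64.06.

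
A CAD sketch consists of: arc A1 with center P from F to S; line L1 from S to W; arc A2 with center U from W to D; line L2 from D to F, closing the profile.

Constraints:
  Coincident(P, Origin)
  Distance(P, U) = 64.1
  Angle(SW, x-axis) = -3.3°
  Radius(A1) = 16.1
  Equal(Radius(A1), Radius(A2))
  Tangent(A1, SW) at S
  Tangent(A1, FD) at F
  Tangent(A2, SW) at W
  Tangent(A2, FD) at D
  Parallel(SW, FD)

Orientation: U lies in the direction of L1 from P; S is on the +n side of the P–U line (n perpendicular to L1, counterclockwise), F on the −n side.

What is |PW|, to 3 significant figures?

66.1

Tangency of A1 to both parallel lines with radius 16.1 puts S and F at P ± 16.1·n: S = (0.927, 16.1), F = (-0.927, -16.1). Equal radii place W and D the same way about U: W = U + 16.1·n = (64.9, 12.4), D = U − 16.1·n = (63.1, -19.8). Then |PW| = |W − P| = 66.1.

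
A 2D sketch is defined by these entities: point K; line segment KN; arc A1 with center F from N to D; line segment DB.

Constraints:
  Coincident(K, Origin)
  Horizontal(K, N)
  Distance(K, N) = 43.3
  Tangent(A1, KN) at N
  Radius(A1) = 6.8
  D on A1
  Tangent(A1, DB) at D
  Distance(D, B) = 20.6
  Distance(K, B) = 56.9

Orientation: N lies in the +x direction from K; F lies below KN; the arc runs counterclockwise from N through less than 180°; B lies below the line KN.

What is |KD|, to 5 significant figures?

39.288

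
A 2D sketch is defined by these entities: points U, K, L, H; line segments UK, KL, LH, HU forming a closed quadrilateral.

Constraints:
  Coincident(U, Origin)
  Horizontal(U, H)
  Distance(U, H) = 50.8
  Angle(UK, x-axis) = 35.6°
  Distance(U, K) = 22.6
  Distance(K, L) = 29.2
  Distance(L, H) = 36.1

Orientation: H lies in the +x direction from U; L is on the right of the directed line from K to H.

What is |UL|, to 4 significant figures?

24.46

Checks: |KL| = 29.20 ✓; |LH| = 36.10 ✓.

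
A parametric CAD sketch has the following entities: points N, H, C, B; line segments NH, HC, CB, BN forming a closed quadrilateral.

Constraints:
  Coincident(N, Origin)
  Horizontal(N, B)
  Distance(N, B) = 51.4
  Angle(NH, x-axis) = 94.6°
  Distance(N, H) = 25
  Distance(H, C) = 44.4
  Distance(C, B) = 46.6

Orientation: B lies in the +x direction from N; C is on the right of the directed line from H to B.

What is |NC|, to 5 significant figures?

20.107

Checks: N = (0.00, 0.00) ✓; |HC| = 44.40 ✓; |CB| = 46.60 ✓.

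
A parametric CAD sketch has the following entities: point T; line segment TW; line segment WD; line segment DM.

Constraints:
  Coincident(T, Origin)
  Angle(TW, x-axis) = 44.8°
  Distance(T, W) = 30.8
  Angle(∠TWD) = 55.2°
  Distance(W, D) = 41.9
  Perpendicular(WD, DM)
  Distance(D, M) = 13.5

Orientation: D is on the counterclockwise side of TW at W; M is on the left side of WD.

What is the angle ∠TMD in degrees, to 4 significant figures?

115.9°

T is at the origin; TW runs at 44.8° with length 30.8, so W = 30.8·(cos 44.8°, sin 44.8°) = (21.85, 21.70). ∠TWD = 55.2°, so WD runs at 44.8° + (180° − 55.2°) = 169.6° from the x-axis; with |WD| = 41.9, D = W + 41.9·(cos 169.6°, sin 169.6°) = (-19.36, 29.27). WD ⟂ DM; with |DM| = 13.5 on the left of WD, M = D + 13.5·(-0.1805, -0.9836) = (-21.79, 15.99). Then cos ∠TMD = MT·MD / (|MT||MD|), giving 115.9°.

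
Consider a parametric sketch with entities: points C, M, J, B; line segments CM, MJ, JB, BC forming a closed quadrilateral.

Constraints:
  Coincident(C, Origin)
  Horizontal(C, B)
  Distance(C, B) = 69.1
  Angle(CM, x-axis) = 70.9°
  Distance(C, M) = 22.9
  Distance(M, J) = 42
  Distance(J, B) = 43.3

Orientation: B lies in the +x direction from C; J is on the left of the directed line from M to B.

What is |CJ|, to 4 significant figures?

59.49

Checks: |MJ| = 42.00 ✓; |JB| = 43.30 ✓.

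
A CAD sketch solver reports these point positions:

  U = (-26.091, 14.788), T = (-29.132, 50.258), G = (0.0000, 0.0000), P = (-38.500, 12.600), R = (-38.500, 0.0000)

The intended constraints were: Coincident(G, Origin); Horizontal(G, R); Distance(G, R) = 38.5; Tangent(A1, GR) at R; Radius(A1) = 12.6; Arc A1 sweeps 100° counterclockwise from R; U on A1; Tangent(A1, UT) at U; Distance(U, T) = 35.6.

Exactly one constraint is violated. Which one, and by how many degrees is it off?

Tangent(A1, UT) at U — off by 5.10°.

G = (0.00, 0.00) ✓; G.y = 0.00, R.y = 0.00 ✓; |GR| = 38.50 ✓; ∠(PR, RG) = 90.00° ✓; |PR| = 12.60 ✓; bearing(P→U) − bearing(P→R) = 100.0° ✓; |PU| = 12.60 ✓; ∠(PU, UT) = 95.10° ✗; |UT| = 35.60 ✓.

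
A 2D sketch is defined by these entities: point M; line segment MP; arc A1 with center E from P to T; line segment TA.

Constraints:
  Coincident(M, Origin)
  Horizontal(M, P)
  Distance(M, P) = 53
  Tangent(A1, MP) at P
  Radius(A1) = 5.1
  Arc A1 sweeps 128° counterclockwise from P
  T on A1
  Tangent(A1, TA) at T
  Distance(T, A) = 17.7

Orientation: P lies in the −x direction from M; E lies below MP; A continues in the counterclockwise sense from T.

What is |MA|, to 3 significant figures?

51.2

M is at the origin; M and P share the same y with |MP| = 53.0 and P on the −x side, so P = (-53.0, 0.00). The tangent condition forces EP to be normal to MP, so E = P + (0, -5.1) = (-53.0, -5.10). On A1, P sits at bearing 90° from E; a 128° counterclockwise sweep puts T at bearing 218°, so T = E + 5.1·(cos 218°, sin 218°) = (-57.0, -8.24). Since A1 is tangent to TA there, ET ⟂ TA, so TA runs along (−sin 218°, cos 218°); with |TA| = 17.7, A = (-46.1, -22.2). Then |MA| = |A − M| = 51.2.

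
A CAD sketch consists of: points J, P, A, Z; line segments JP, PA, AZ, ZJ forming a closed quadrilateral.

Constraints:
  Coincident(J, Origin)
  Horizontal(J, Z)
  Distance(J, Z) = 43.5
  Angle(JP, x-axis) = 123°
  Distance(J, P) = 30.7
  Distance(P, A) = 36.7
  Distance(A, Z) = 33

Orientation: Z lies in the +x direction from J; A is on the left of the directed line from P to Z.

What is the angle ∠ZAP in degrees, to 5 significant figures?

139.93°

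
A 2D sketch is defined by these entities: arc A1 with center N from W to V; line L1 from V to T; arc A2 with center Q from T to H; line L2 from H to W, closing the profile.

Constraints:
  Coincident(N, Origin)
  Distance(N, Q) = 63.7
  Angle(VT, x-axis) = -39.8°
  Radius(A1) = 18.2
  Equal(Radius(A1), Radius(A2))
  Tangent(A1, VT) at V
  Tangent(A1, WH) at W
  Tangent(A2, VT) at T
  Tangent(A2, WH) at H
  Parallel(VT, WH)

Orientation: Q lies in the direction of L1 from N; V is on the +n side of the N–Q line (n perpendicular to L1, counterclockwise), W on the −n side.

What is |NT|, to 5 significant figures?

66.249

The slot axis is L1's direction at -39.8°, so u = (cos -39.8°, sin -39.8°) = (0.76828, -0.64011) and n = (−sin -39.8°, cos -39.8°) = (0.64011, 0.76828). N is at the origin and Q lies 63.7 along u from N, so Q = 63.7·u = (48.940, -40.775). Tangency of A1 to both parallel lines with radius 18.2 puts V and W at N ± 18.2·n: V = (11.650, 13.983), W = (-11.650, -13.983). Equal radii place T and H the same way about Q: T = Q + 18.2·n = (60.590, -26.792), H = Q − 18.2·n = (37.290, -54.758). Then |NT| = |T − N| = 66.249.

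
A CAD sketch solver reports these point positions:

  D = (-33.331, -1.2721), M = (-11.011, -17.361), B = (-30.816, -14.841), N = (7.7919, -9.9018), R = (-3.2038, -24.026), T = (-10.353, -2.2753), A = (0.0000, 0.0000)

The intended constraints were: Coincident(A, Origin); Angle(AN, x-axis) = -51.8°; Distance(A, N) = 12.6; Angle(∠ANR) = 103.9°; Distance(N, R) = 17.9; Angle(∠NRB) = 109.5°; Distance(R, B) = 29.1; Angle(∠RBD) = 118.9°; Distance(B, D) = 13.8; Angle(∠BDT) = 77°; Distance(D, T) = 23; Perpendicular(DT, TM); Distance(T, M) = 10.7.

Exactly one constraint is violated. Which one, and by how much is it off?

Distance(T, M) = 10.7 — off by 4.40.

A = (0.00, 0.00) ✓; AN at -51.80° ✓; |AN| = 12.60 ✓; ∠ANR = 103.9° ✓; |NR| = 17.90 ✓; ∠NRB = 109.5° ✓; |RB| = 29.10 ✓; ∠RBD = 118.9° ✓; |BD| = 13.80 ✓; ∠BDT = 77.00° ✓; |DT| = 23.00 ✓; ∠(DT, TM) = 90.00° ✓; |TM| = 15.10 ✗.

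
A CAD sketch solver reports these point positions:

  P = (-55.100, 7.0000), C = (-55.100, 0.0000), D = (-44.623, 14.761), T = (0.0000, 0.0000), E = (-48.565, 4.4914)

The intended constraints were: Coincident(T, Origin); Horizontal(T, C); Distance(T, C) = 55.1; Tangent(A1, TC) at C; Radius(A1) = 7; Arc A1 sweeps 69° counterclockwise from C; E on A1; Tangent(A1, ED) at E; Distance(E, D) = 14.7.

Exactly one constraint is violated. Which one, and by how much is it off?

Distance(E, D) = 14.7 — off by 3.70.

T = (0.00, 0.00) ✓; T.y = 0.00, C.y = 0.00 ✓; |TC| = 55.10 ✓; ∠(PC, CT) = 90.00° ✓; |PC| = 7.000 ✓; bearing(P→E) − bearing(P→C) = 69.00° ✓; |PE| = 7.000 ✓; ∠(PE, ED) = 90.00° ✓; |ED| = 11.00 ✗.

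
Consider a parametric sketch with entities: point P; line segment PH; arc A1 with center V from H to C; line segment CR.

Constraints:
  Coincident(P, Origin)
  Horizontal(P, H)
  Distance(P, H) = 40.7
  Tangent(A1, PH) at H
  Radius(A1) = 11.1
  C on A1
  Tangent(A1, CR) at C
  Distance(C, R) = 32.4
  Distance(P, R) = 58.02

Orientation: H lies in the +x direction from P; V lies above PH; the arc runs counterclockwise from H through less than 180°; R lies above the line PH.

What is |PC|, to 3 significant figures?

53.1

P is at the origin; PH is horizontal with |PH| = 40.7 and H on the +x side, so H = (40.7, 0.00). A1 meets PH tangentially, so VH is at right angles to PH, so V = H + (0, 11.1) = (40.7, 11.1). Since VC ⟂ CR (tangency), |VR| = √(11.1² + 32.4²) = 34.2 regardless of where C sits on A1. So R lies on both circle(P, 58.02) and circle(V, 34.2); the above-PH intersection is R = (36.5, 45.1). C is the foot of the tangent from R: C = (50.7, 16.0).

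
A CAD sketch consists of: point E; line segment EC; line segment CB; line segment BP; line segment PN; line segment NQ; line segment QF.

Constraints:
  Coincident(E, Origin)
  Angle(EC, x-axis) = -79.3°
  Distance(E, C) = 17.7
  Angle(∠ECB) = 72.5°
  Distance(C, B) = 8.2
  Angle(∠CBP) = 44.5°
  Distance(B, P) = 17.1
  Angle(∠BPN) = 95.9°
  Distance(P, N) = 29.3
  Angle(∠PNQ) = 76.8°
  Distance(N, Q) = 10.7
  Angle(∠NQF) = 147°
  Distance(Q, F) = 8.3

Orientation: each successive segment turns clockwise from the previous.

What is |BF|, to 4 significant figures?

22.64

E is at the origin; EC runs at -79.3° with length 17.7, so C = (3.286, -17.39). ∠ECB = 72.5° gives CB at 173.2° from the x-axis; with |CB| = 8.2, B = (-4.856, -16.42). ∠CBP = 44.5° gives BP at 37.70° from the x-axis; with |BP| = 17.1, P = (8.674, -5.964). ∠BPN = 95.9° gives PN at -46.40° from the x-axis; with |PN| = 29.3, N = (28.88, -27.18). ∠PNQ = 76.8° gives NQ at -149.6° from the x-axis; with |NQ| = 10.7, Q = (19.65, -32.60). ∠NQF = 147.0° gives QF at 177.4° from the x-axis; with |QF| = 8.3, F = (11.36, -32.22). Then |BF| = |F − B| = 22.64.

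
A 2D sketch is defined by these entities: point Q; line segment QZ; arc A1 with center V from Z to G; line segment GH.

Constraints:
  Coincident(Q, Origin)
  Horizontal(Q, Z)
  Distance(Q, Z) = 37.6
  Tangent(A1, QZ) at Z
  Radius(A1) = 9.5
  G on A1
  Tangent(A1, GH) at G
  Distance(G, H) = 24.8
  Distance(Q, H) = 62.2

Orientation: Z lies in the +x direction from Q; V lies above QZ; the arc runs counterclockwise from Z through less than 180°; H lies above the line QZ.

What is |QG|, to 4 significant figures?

47.06

Checks: Q.y = 0.00, Z.y = 0.00 ✓; |VG| = 9.500 ✓; ∠(VG, GH) = 90.00° ✓; |GH| = 24.80 ✓; |QH| = 62.20 ✓.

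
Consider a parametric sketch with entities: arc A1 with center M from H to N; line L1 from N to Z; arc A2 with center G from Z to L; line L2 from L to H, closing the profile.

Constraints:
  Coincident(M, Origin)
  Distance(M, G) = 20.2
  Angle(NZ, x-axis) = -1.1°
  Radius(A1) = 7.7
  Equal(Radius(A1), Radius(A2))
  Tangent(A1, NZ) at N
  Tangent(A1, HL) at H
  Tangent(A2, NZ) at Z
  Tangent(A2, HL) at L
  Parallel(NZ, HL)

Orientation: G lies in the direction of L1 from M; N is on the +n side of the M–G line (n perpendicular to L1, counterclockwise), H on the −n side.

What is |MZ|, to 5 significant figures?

21.618

The slot axis is L1's direction at -1.1°, so u = (cos -1.1°, sin -1.1°) = (0.99982, -0.019197) and n = (−sin -1.1°, cos -1.1°) = (0.019197, 0.99982). M is at the origin and G lies 20.2 along u from M, so G = 20.2·u = (20.196, -0.38779). Tangency of A1 to both parallel lines with radius 7.7 puts N and H at M ± 7.7·n: N = (0.14782, 7.6986), H = (-0.14782, -7.6986). Equal radii place Z and L the same way about G: Z = G + 7.7·n = (20.344, 7.3108), L = G − 7.7·n = (20.048, -8.0864). Then |MZ| = |Z − M| = 21.618.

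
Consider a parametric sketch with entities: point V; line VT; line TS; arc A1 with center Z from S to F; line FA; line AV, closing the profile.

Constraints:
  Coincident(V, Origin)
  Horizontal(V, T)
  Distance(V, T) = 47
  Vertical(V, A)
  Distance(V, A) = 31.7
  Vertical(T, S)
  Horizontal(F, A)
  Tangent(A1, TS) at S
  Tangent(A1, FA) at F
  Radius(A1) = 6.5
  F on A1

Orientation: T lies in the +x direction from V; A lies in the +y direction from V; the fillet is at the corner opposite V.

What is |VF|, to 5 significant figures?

51.431

The virtual corner opposite V is at (47.000, 31.700). A1 meets TS tangentially, so ZS is at right angles to TS and the tangent condition forces ZF to be normal to FA, with radius 6.5, so the center Z sits 6.5 in from both sides at Z = (40.500, 25.200). That places the tangent points at S = (47.000, 25.200) on TS and F = (40.500, 31.700) on FA. Then |VF| = |F − V| = 51.431.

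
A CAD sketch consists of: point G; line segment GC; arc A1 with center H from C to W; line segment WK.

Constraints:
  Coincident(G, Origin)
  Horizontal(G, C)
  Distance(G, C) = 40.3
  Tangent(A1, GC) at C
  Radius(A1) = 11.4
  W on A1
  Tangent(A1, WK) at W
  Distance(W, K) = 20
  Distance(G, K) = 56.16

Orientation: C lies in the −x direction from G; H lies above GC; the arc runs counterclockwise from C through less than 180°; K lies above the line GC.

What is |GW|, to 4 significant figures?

36.84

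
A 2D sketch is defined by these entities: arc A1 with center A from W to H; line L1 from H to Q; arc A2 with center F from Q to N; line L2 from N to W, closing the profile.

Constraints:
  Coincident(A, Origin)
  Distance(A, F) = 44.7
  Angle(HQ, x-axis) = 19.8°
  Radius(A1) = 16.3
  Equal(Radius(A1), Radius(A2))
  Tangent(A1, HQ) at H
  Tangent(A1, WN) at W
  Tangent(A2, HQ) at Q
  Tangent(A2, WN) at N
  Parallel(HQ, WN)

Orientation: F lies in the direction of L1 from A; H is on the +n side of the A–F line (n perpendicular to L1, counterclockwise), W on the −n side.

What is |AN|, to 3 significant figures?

47.6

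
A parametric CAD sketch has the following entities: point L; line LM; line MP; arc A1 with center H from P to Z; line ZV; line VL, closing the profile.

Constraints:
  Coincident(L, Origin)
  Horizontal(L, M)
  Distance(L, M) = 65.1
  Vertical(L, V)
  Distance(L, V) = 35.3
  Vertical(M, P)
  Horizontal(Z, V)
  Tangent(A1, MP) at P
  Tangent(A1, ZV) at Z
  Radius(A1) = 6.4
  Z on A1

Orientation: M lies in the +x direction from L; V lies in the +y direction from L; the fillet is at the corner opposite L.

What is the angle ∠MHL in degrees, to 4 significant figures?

76.27°

L is at the origin; L and M share the same y with |LM| = 65.1 and M on the +x side, so M = (65.10, 0.000). LV is vertical with |LV| = 35.3 and V on the +y side, so V = (0.000, 35.30). The virtual corner opposite L is at (65.10, 35.30). Tangency of A1 to MP means the radius HP is perpendicular to MP and since A1 is tangent to ZV there, HZ ⟂ ZV, with radius 6.4, so the center H sits 6.4 in from both sides at H = (58.70, 28.90). Then cos ∠MHL = HM·HL / (|HM||HL|), giving 76.27°.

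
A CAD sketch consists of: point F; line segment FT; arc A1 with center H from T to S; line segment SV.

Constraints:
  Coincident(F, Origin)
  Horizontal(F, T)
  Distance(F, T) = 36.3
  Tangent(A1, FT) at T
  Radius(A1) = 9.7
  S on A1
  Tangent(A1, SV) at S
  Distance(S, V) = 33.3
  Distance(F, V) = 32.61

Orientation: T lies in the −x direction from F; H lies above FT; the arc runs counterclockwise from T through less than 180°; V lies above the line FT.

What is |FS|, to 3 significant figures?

28.7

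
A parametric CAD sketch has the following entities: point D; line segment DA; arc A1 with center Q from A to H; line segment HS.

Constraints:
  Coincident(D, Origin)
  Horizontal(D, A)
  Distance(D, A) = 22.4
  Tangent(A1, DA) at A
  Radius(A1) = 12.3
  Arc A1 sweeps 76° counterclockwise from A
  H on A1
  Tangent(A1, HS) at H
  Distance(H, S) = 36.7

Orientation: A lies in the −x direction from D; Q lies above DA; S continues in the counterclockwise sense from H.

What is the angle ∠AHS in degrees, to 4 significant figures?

142.0°

D is at the origin; D and A share the same y with |DA| = 22.4 and A on the −x side, so A = (-22.40, 0.000). Tangency of A1 to DA means the radius QA is perpendicular to DA, so Q = A + (0, 12.3) = (-22.40, 12.30). On A1, A sits at bearing -90° from Q; a 76° counterclockwise sweep puts H at bearing -14°, so H = Q + 12.3·(cos -14°, sin -14°) = (-10.47, 9.324). Since A1 is tangent to HS there, QH ⟂ HS, so HS runs along (−sin -14°, cos -14°); with |HS| = 36.7, S = (-1.587, 44.93). Then cos ∠AHS = HA·HS / (|HA||HS|), giving 142.0°.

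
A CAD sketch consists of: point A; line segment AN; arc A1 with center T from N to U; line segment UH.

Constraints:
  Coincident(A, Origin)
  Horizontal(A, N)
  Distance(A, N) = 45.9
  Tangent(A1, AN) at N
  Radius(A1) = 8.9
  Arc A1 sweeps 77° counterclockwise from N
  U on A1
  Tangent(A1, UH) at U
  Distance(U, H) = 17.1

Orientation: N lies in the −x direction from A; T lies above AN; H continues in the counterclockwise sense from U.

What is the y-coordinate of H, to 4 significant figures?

23.56

A is at the origin; AN is horizontal with |AN| = 45.9 and N on the −x side, so N = (-45.90, 0.000). The tangent condition forces TN to be normal to AN, so T = N + (0, 8.9) = (-45.90, 8.900). On A1, N sits at bearing -90° from T; a 77° counterclockwise sweep puts U at bearing -13°, so U = T + 8.9·(cos -13°, sin -13°) = (-37.23, 6.898). The tangent condition forces TU to be normal to UH, so UH runs along (−sin -13°, cos -13°); with |UH| = 17.1, H = (-33.38, 23.56). So H.y = 23.56.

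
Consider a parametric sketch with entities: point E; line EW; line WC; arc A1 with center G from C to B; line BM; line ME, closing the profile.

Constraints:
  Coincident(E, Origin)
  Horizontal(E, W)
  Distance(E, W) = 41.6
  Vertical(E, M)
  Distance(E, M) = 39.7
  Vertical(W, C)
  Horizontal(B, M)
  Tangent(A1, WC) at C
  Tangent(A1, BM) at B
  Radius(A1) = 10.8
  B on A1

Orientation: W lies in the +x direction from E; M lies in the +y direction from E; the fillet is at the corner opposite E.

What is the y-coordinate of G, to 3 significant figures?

28.9

EM is vertical with |EM| = 39.7 and M on the +y side, so M = (0.00, 39.7). The virtual corner opposite E is at (41.6, 39.7). Since A1 is tangent to WC there, GC ⟂ WC and the tangent condition forces GB to be normal to BM, with radius 10.8, so the center G sits 10.8 in from both sides at G = (30.8, 28.9). So G.y = 28.9.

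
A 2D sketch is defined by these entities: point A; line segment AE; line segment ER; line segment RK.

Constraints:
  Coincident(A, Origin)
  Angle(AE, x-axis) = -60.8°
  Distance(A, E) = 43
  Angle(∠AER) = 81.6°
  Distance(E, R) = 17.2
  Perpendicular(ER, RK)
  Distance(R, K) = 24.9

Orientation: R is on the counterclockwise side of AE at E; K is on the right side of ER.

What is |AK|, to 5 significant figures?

68.317

A is at the origin; AE runs at -60.8° with length 43.0, so E = 43.0·(cos -60.8°, sin -60.8°) = (20.978, -37.536). ∠AER = 81.6°, so ER runs at -60.8° + (180° − 81.6°) = 37.600° from the x-axis; with |ER| = 17.2, R = E + 17.2·(cos 37.600°, sin 37.600°) = (34.605, -27.041). ER ⟂ RK; with |RK| = 24.9 on the right of ER, K = R + 24.9·(0.61015, -0.79229) = (49.798, -46.769). Then |AK| = |K − A| = 68.317.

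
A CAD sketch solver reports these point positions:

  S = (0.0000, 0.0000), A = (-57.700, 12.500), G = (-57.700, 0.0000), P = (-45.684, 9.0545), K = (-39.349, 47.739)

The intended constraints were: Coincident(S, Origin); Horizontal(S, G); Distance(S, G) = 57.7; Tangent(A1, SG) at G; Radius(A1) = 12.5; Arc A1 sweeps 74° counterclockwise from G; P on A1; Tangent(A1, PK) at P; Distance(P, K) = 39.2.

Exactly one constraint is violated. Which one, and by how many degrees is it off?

Tangent(A1, PK) at P — off by 6.70°.

S = (0.00, 0.00) ✓; S.y = 0.00, G.y = 0.00 ✓; |SG| = 57.70 ✓; ∠(AG, GS) = 90.00° ✓; |AG| = 12.50 ✓; bearing(A→P) − bearing(A→G) = 74.00° ✓; |AP| = 12.50 ✓; ∠(AP, PK) = 83.30° ✗; |PK| = 39.20 ✓.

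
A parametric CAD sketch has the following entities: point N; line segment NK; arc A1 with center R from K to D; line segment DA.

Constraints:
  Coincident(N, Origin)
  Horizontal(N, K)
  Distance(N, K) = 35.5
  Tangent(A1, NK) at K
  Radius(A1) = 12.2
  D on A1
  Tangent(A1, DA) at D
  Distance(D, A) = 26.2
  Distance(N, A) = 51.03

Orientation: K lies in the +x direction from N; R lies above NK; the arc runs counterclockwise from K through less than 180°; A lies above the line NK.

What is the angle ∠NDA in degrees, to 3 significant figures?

78.3°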